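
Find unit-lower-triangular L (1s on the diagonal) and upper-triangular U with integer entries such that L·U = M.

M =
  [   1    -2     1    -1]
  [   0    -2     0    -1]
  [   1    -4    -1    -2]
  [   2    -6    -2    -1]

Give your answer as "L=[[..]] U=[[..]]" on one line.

  r1 -= 0·r0 → [0,-2,0,-1]
  r2 -= 1·r0 → [0,-2,-2,-1]
  r3 -= 2·r0 → [0,-2,-4,1]
  r2 -= 1·r1 → [0,0,-2,0]
  r3 -= 1·r1 → [0,0,-4,2]
  r3 -= 2·r2 → [0,0,0,2]

L=[[1,0,0,0],[0,1,0,0],[1,1,1,0],[2,1,2,1]] U=[[1,-2,1,-1],[0,-2,0,-1],[0,0,-2,0],[0,0,0,2]]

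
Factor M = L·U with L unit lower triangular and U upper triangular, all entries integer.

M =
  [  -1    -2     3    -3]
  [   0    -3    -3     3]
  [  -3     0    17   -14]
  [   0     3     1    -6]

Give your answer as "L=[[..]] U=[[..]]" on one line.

L=[[1,0,0,0],[0,1,0,0],[3,-2,1,0],[0,-1,-1,1]] U=[[-1,-2,3,-3],[0,-3,-3,3],[0,0,2,1],[0,0,0,-2]]

  r1 -= 0·r0 → [0,-3,-3,3]
  r2 -= 3·r0 → [0,6,8,-5]
  r3 -= 0·r0 → [0,3,1,-6]
  r2 -= -2·r1 → [0,0,2,1]
  r3 -= -1·r1 → [0,0,-2,-3]
  r3 -= -1·r2 → [0,0,0,-2]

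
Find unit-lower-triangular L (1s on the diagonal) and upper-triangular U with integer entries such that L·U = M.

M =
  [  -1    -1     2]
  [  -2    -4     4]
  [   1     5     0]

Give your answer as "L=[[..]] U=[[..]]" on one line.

  r1 -= 2·r0 → [0,-2,0]
  r2 -= -1·r0 → [0,4,2]
  r2 -= -2·r1 → [0,0,2]

L=[[1,0,0],[2,1,0],[-1,-2,1]] U=[[-1,-1,2],[0,-2,0],[0,0,2]]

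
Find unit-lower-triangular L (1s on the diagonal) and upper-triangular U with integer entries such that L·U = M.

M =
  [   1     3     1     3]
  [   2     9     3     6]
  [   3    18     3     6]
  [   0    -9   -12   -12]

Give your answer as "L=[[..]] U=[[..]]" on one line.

  r1 -= 2·r0 → [0,3,1,0]
  r2 -= 3·r0 → [0,9,0,-3]
  r3 -= 0·r0 → [0,-9,-12,-12]
  r2 -= 3·r1 → [0,0,-3,-3]
  r3 -= -3·r1 → [0,0,-9,-12]
  r3 -= 3·r2 → [0,0,0,-3]

L=[[1,0,0,0],[2,1,0,0],[3,3,1,0],[0,-3,3,1]] U=[[1,3,1,3],[0,3,1,0],[0,0,-3,-3],[0,0,0,-3]]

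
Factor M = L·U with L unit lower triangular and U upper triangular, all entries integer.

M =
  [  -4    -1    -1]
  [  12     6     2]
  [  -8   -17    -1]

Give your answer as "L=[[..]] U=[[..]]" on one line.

L=[[1,0,0],[-3,1,0],[2,-5,1]] U=[[-4,-1,-1],[0,3,-1],[0,0,-4]]

  r1 -= -3·r0 → [0,3,-1]
  r2 -= 2·r0 → [0,-15,1]
  r2 -= -5·r1 → [0,0,-4]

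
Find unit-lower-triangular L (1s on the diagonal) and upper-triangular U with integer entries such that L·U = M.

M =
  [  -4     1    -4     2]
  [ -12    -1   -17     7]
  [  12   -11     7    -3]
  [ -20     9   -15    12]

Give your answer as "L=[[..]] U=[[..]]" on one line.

  row1 -= 3·row0 → [0,-4,-5,1]
  row2 -= -3·row0 → [0,-8,-5,3]
  row3 -= 5·row0 → [0,4,5,2]
  row2 -= 2·row1 → [0,0,5,1]
  row3 -= -1·row1 → [0,0,0,3]
  row3 -= 0·row2 → [0,0,0,3]

L=[[1,0,0,0],[3,1,0,0],[-3,2,1,0],[5,-1,0,1]] U=[[-4,1,-4,2],[0,-4,-5,1],[0,0,5,1],[0,0,0,3]]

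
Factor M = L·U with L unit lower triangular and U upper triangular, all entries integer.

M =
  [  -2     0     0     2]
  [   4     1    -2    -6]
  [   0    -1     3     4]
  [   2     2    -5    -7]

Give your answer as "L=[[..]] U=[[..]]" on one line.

  r1 -= -2·r0 → [0,1,-2,-2]
  r2 -= 0·r0 → [0,-1,3,4]
  r3 -= -1·r0 → [0,2,-5,-5]
  r2 -= -1·r1 → [0,0,1,2]
  r3 -= 2·r1 → [0,0,-1,-1]
  r3 -= -1·r2 → [0,0,0,1]

L=[[1,0,0,0],[-2,1,0,0],[0,-1,1,0],[-1,2,-1,1]] U=[[-2,0,0,2],[0,1,-2,-2],[0,0,1,2],[0,0,0,1]]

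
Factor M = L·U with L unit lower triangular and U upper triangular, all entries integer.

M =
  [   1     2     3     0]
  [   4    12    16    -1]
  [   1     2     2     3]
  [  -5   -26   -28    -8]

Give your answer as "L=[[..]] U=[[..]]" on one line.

  row1 -= 4·row0 → [0,4,4,-1]
  row2 -= 1·row0 → [0,0,-1,3]
  row3 -= -5·row0 → [0,-16,-13,-8]
  row2 -= 0·row1 → [0,0,-1,3]
  row3 -= -4·row1 → [0,0,3,-12]
  row3 -= -3·row2 → [0,0,0,-3]

L=[[1,0,0,0],[4,1,0,0],[1,0,1,0],[-5,-4,-3,1]] U=[[1,2,3,0],[0,4,4,-1],[0,0,-1,3],[0,0,0,-3]]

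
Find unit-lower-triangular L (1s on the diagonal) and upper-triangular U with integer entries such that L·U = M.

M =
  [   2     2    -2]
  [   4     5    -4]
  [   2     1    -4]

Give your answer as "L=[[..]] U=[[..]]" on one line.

  row1 -= 2·row0 → [0,1,0]
  row2 -= 1·row0 → [0,-1,-2]
  row2 -= -1·row1 → [0,0,-2]

L=[[1,0,0],[2,1,0],[1,-1,1]] U=[[2,2,-2],[0,1,0],[0,0,-2]]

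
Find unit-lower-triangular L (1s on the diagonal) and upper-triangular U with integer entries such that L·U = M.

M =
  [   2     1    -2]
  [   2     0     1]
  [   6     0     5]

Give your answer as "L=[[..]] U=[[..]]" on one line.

L=[[1,0,0],[1,1,0],[3,3,1]] U=[[2,1,-2],[0,-1,3],[0,0,2]]

  R1 -= 1·R0 → [0,-1,3]
  R2 -= 3·R0 → [0,-3,11]
  R2 -= 3·R1 → [0,0,2]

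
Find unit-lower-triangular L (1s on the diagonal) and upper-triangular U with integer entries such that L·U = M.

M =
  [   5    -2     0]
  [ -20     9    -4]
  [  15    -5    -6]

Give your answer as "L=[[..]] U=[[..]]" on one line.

  R1 -= -4·R0 → [0,1,-4]
  R2 -= 3·R0 → [0,1,-6]
  R2 -= 1·R1 → [0,0,-2]

L=[[1,0,0],[-4,1,0],[3,1,1]] U=[[5,-2,0],[0,1,-4],[0,0,-2]]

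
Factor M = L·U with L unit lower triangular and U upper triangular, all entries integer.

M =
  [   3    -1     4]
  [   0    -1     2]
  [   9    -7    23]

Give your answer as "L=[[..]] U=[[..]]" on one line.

  r1 -= 0·r0 → [0,-1,2]
  r2 -= 3·r0 → [0,-4,11]
  r2 -= 4·r1 → [0,0,3]

L=[[1,0,0],[0,1,0],[3,4,1]] U=[[3,-1,4],[0,-1,2],[0,0,3]]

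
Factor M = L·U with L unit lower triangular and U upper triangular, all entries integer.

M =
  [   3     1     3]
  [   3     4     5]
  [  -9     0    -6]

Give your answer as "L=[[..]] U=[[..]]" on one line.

L=[[1,0,0],[1,1,0],[-3,1,1]] U=[[3,1,3],[0,3,2],[0,0,1]]

  R1 -= 1·R0 → [0,3,2]
  R2 -= -3·R0 → [0,3,3]
  R2 -= 1·R1 → [0,0,1]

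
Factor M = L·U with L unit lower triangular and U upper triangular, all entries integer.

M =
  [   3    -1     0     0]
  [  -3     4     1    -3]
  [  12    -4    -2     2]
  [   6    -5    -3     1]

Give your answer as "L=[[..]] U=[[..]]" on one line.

L=[[1,0,0,0],[-1,1,0,0],[4,0,1,0],[2,-1,1,1]] U=[[3,-1,0,0],[0,3,1,-3],[0,0,-2,2],[0,0,0,-4]]

  row1 -= -1·row0 → [0,3,1,-3]
  row2 -= 4·row0 → [0,0,-2,2]
  row3 -= 2·row0 → [0,-3,-3,1]
  row2 -= 0·row1 → [0,0,-2,2]
  row3 -= -1·row1 → [0,0,-2,-2]
  row3 -= 1·row2 → [0,0,0,-4]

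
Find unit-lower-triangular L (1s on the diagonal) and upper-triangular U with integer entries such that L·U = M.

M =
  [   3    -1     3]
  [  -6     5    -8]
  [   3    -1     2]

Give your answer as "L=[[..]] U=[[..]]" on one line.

  r1 -= -2·r0 → [0,3,-2]
  r2 -= 1·r0 → [0,0,-1]
  r2 -= 0·r1 → [0,0,-1]

L=[[1,0,0],[-2,1,0],[1,0,1]] U=[[3,-1,3],[0,3,-2],[0,0,-1]]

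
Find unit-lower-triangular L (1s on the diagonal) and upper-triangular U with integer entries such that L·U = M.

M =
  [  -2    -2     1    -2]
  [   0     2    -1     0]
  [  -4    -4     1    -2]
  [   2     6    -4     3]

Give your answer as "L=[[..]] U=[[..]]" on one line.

L=[[1,0,0,0],[0,1,0,0],[2,0,1,0],[-1,2,1,1]] U=[[-2,-2,1,-2],[0,2,-1,0],[0,0,-1,2],[0,0,0,-1]]

  row1 -= 0·row0 → [0,2,-1,0]
  row2 -= 2·row0 → [0,0,-1,2]
  row3 -= -1·row0 → [0,4,-3,1]
  row2 -= 0·row1 → [0,0,-1,2]
  row3 -= 2·row1 → [0,0,-1,1]
  row3 -= 1·row2 → [0,0,0,-1]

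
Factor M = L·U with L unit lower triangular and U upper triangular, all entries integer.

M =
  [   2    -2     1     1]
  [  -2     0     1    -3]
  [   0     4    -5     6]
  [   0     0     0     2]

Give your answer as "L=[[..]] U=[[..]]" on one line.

L=[[1,0,0,0],[-1,1,0,0],[0,-2,1,0],[0,0,0,1]] U=[[2,-2,1,1],[0,-2,2,-2],[0,0,-1,2],[0,0,0,2]]

  R1 -= -1·R0 → [0,-2,2,-2]
  R2 -= 0·R0 → [0,4,-5,6]
  R3 -= 0·R0 → [0,0,0,2]
  R2 -= -2·R1 → [0,0,-1,2]
  R3 -= 0·R1 → [0,0,0,2]
  R3 -= 0·R2 → [0,0,0,2]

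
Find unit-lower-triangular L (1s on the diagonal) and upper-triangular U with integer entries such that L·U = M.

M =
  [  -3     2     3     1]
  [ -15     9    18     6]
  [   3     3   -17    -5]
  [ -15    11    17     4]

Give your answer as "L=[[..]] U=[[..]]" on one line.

L=[[1,0,0,0],[5,1,0,0],[-1,-5,1,0],[5,-1,5,1]] U=[[-3,2,3,1],[0,-1,3,1],[0,0,1,1],[0,0,0,-5]]

  r1 -= 5·r0 → [0,-1,3,1]
  r2 -= -1·r0 → [0,5,-14,-4]
  r3 -= 5·r0 → [0,1,2,-1]
  r2 -= -5·r1 → [0,0,1,1]
  r3 -= -1·r1 → [0,0,5,0]
  r3 -= 5·r2 → [0,0,0,-5]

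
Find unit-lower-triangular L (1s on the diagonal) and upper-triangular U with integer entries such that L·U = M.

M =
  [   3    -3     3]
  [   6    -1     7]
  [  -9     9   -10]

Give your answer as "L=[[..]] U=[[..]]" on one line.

L=[[1,0,0],[2,1,0],[-3,0,1]] U=[[3,-3,3],[0,5,1],[0,0,-1]]

  r1 -= 2·r0 → [0,5,1]
  r2 -= -3·r0 → [0,0,-1]
  r2 -= 0·r1 → [0,0,-1]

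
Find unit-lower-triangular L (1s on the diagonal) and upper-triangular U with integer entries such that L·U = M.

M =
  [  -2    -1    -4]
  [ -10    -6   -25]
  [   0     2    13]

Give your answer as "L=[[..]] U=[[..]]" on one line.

L=[[1,0,0],[5,1,0],[0,-2,1]] U=[[-2,-1,-4],[0,-1,-5],[0,0,3]]

  r1 -= 5·r0 → [0,-1,-5]
  r2 -= 0·r0 → [0,2,13]
  r2 -= -2·r1 → [0,0,3]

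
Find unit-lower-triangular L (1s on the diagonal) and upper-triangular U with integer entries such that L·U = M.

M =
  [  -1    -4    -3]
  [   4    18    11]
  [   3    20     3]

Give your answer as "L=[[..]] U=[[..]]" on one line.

L=[[1,0,0],[-4,1,0],[-3,4,1]] U=[[-1,-4,-3],[0,2,-1],[0,0,-2]]

  R1 -= -4·R0 → [0,2,-1]
  R2 -= -3·R0 → [0,8,-6]
  R2 -= 4·R1 → [0,0,-2]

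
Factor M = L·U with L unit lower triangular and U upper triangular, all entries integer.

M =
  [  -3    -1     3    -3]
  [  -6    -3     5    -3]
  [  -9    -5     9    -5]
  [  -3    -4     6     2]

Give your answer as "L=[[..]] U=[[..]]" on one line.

L=[[1,0,0,0],[2,1,0,0],[3,2,1,0],[1,3,3,1]] U=[[-3,-1,3,-3],[0,-1,-1,3],[0,0,2,-2],[0,0,0,2]]

  row1 -= 2·row0 → [0,-1,-1,3]
  row2 -= 3·row0 → [0,-2,0,4]
  row3 -= 1·row0 → [0,-3,3,5]
  row2 -= 2·row1 → [0,0,2,-2]
  row3 -= 3·row1 → [0,0,6,-4]
  row3 -= 3·row2 → [0,0,0,2]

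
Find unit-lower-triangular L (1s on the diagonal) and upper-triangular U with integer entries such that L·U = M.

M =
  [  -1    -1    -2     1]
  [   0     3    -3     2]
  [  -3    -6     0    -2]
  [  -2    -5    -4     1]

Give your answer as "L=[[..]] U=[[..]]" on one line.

  r1 -= 0·r0 → [0,3,-3,2]
  r2 -= 3·r0 → [0,-3,6,-5]
  r3 -= 2·r0 → [0,-3,0,-1]
  r2 -= -1·r1 → [0,0,3,-3]
  r3 -= -1·r1 → [0,0,-3,1]
  r3 -= -1·r2 → [0,0,0,-2]

L=[[1,0,0,0],[0,1,0,0],[3,-1,1,0],[2,-1,-1,1]] U=[[-1,-1,-2,1],[0,3,-3,2],[0,0,3,-3],[0,0,0,-2]]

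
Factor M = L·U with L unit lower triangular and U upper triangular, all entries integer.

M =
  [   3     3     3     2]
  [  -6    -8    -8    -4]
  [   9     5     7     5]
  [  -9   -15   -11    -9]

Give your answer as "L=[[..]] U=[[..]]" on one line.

L=[[1,0,0,0],[-2,1,0,0],[3,2,1,0],[-3,3,2,1]] U=[[3,3,3,2],[0,-2,-2,0],[0,0,2,-1],[0,0,0,-1]]

  R1 -= -2·R0 → [0,-2,-2,0]
  R2 -= 3·R0 → [0,-4,-2,-1]
  R3 -= -3·R0 → [0,-6,-2,-3]
  R2 -= 2·R1 → [0,0,2,-1]
  R3 -= 3·R1 → [0,0,4,-3]
  R3 -= 2·R2 → [0,0,0,-1]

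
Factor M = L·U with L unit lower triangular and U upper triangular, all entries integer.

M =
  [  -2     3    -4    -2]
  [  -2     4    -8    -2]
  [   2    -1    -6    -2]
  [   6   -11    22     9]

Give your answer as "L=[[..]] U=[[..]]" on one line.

  r1 -= 1·r0 → [0,1,-4,0]
  r2 -= -1·r0 → [0,2,-10,-4]
  r3 -= -3·r0 → [0,-2,10,3]
  r2 -= 2·r1 → [0,0,-2,-4]
  r3 -= -2·r1 → [0,0,2,3]
  r3 -= -1·r2 → [0,0,0,-1]

L=[[1,0,0,0],[1,1,0,0],[-1,2,1,0],[-3,-2,-1,1]] U=[[-2,3,-4,-2],[0,1,-4,0],[0,0,-2,-4],[0,0,0,-1]]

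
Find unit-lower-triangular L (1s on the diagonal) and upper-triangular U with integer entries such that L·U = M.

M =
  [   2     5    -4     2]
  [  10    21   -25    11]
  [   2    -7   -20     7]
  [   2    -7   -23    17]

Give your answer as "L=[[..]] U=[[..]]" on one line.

  R1 -= 5·R0 → [0,-4,-5,1]
  R2 -= 1·R0 → [0,-12,-16,5]
  R3 -= 1·R0 → [0,-12,-19,15]
  R2 -= 3·R1 → [0,0,-1,2]
  R3 -= 3·R1 → [0,0,-4,12]
  R3 -= 4·R2 → [0,0,0,4]

L=[[1,0,0,0],[5,1,0,0],[1,3,1,0],[1,3,4,1]] U=[[2,5,-4,2],[0,-4,-5,1],[0,0,-1,2],[0,0,0,4]]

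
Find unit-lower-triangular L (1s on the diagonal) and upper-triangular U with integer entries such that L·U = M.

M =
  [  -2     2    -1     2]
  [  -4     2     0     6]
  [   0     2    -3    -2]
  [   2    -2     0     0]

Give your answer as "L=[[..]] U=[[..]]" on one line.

  r1 -= 2·r0 → [0,-2,2,2]
  r2 -= 0·r0 → [0,2,-3,-2]
  r3 -= -1·r0 → [0,0,-1,2]
  r2 -= -1·r1 → [0,0,-1,0]
  r3 -= 0·r1 → [0,0,-1,2]
  r3 -= 1·r2 → [0,0,0,2]

L=[[1,0,0,0],[2,1,0,0],[0,-1,1,0],[-1,0,1,1]] U=[[-2,2,-1,2],[0,-2,2,2],[0,0,-1,0],[0,0,0,2]]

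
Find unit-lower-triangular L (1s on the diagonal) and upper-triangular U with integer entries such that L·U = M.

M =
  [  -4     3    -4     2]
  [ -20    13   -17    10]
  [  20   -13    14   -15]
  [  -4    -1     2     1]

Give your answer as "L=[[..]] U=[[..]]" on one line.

  R1 -= 5·R0 → [0,-2,3,0]
  R2 -= -5·R0 → [0,2,-6,-5]
  R3 -= 1·R0 → [0,-4,6,-1]
  R2 -= -1·R1 → [0,0,-3,-5]
  R3 -= 2·R1 → [0,0,0,-1]
  R3 -= 0·R2 → [0,0,0,-1]

L=[[1,0,0,0],[5,1,0,0],[-5,-1,1,0],[1,2,0,1]] U=[[-4,3,-4,2],[0,-2,3,0],[0,0,-3,-5],[0,0,0,-1]]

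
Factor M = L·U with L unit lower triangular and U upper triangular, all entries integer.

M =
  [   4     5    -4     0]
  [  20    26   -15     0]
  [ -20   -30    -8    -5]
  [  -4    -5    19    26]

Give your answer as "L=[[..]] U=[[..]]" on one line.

L=[[1,0,0,0],[5,1,0,0],[-5,-5,1,0],[-1,0,-5,1]] U=[[4,5,-4,0],[0,1,5,0],[0,0,-3,-5],[0,0,0,1]]

  R1 -= 5·R0 → [0,1,5,0]
  R2 -= -5·R0 → [0,-5,-28,-5]
  R3 -= -1·R0 → [0,0,15,26]
  R2 -= -5·R1 → [0,0,-3,-5]
  R3 -= 0·R1 → [0,0,15,26]
  R3 -= -5·R2 → [0,0,0,1]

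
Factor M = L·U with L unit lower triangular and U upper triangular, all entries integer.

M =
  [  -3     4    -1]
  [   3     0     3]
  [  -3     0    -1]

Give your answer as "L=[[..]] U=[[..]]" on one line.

  row1 -= -1·row0 → [0,4,2]
  row2 -= 1·row0 → [0,-4,0]
  row2 -= -1·row1 → [0,0,2]

L=[[1,0,0],[-1,1,0],[1,-1,1]] U=[[-3,4,-1],[0,4,2],[0,0,2]]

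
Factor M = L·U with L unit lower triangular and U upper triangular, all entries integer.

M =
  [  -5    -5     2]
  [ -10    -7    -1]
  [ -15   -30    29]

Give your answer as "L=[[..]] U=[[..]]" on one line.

  row1 -= 2·row0 → [0,3,-5]
  row2 -= 3·row0 → [0,-15,23]
  row2 -= -5·row1 → [0,0,-2]

L=[[1,0,0],[2,1,0],[3,-5,1]] U=[[-5,-5,2],[0,3,-5],[0,0,-2]]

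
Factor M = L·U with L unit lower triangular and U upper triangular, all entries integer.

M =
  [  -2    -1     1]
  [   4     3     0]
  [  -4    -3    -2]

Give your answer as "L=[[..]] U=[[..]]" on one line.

L=[[1,0,0],[-2,1,0],[2,-1,1]] U=[[-2,-1,1],[0,1,2],[0,0,-2]]

  R1 -= -2·R0 → [0,1,2]
  R2 -= 2·R0 → [0,-1,-4]
  R2 -= -1·R1 → [0,0,-2]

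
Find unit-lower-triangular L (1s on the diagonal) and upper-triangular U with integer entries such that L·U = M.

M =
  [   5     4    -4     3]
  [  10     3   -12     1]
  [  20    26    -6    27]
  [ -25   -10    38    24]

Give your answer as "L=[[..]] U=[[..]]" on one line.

  r1 -= 2·r0 → [0,-5,-4,-5]
  r2 -= 4·r0 → [0,10,10,15]
  r3 -= -5·r0 → [0,10,18,39]
  r2 -= -2·r1 → [0,0,2,5]
  r3 -= -2·r1 → [0,0,10,29]
  r3 -= 5·r2 → [0,0,0,4]

L=[[1,0,0,0],[2,1,0,0],[4,-2,1,0],[-5,-2,5,1]] U=[[5,4,-4,3],[0,-5,-4,-5],[0,0,2,5],[0,0,0,4]]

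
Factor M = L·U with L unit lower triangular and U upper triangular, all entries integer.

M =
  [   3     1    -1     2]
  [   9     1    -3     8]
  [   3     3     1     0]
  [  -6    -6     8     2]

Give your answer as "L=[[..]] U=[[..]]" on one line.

  r1 -= 3·r0 → [0,-2,0,2]
  r2 -= 1·r0 → [0,2,2,-2]
  r3 -= -2·r0 → [0,-4,6,6]
  r2 -= -1·r1 → [0,0,2,0]
  r3 -= 2·r1 → [0,0,6,2]
  r3 -= 3·r2 → [0,0,0,2]

L=[[1,0,0,0],[3,1,0,0],[1,-1,1,0],[-2,2,3,1]] U=[[3,1,-1,2],[0,-2,0,2],[0,0,2,0],[0,0,0,2]]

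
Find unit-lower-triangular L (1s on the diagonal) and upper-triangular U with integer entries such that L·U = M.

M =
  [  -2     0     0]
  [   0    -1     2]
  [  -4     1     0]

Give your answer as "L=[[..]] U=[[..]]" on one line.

L=[[1,0,0],[0,1,0],[2,-1,1]] U=[[-2,0,0],[0,-1,2],[0,0,2]]

  R1 -= 0·R0 → [0,-1,2]
  R2 -= 2·R0 → [0,1,0]
  R2 -= -1·R1 → [0,0,2]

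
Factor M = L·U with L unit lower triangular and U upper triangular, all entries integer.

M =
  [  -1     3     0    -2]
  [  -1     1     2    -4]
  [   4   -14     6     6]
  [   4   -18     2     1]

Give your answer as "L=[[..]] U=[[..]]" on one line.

L=[[1,0,0,0],[1,1,0,0],[-4,1,1,0],[-4,3,-1,1]] U=[[-1,3,0,-2],[0,-2,2,-2],[0,0,4,0],[0,0,0,-1]]

  row1 -= 1·row0 → [0,-2,2,-2]
  row2 -= -4·row0 → [0,-2,6,-2]
  row3 -= -4·row0 → [0,-6,2,-7]
  row2 -= 1·row1 → [0,0,4,0]
  row3 -= 3·row1 → [0,0,-4,-1]
  row3 -= -1·row2 → [0,0,0,-1]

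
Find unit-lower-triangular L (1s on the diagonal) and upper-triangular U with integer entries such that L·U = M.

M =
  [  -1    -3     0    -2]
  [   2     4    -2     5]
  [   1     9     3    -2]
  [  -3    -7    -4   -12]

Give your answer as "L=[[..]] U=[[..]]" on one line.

L=[[1,0,0,0],[-2,1,0,0],[-1,-3,1,0],[3,-1,2,1]] U=[[-1,-3,0,-2],[0,-2,-2,1],[0,0,-3,-1],[0,0,0,-3]]

  R1 -= -2·R0 → [0,-2,-2,1]
  R2 -= -1·R0 → [0,6,3,-4]
  R3 -= 3·R0 → [0,2,-4,-6]
  R2 -= -3·R1 → [0,0,-3,-1]
  R3 -= -1·R1 → [0,0,-6,-5]
  R3 -= 2·R2 → [0,0,0,-3]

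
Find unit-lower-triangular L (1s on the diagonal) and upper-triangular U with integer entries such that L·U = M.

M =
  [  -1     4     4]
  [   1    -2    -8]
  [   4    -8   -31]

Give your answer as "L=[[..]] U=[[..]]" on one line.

L=[[1,0,0],[-1,1,0],[-4,4,1]] U=[[-1,4,4],[0,2,-4],[0,0,1]]

  row1 -= -1·row0 → [0,2,-4]
  row2 -= -4·row0 → [0,8,-15]
  row2 -= 4·row1 → [0,0,1]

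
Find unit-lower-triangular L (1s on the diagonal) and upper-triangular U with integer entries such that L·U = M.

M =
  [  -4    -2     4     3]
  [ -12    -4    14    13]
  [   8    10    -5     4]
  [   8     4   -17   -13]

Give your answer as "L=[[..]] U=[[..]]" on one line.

  r1 -= 3·r0 → [0,2,2,4]
  r2 -= -2·r0 → [0,6,3,10]
  r3 -= -2·r0 → [0,0,-9,-7]
  r2 -= 3·r1 → [0,0,-3,-2]
  r3 -= 0·r1 → [0,0,-9,-7]
  r3 -= 3·r2 → [0,0,0,-1]

L=[[1,0,0,0],[3,1,0,0],[-2,3,1,0],[-2,0,3,1]] U=[[-4,-2,4,3],[0,2,2,4],[0,0,-3,-2],[0,0,0,-1]]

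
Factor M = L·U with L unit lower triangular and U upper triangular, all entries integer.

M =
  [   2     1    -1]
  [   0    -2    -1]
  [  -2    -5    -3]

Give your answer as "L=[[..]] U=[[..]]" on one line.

  R1 -= 0·R0 → [0,-2,-1]
  R2 -= -1·R0 → [0,-4,-4]
  R2 -= 2·R1 → [0,0,-2]

L=[[1,0,0],[0,1,0],[-1,2,1]] U=[[2,1,-1],[0,-2,-1],[0,0,-2]]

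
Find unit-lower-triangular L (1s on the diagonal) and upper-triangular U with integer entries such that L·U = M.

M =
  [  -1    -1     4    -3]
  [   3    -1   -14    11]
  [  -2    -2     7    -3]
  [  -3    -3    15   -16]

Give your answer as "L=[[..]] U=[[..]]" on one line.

L=[[1,0,0,0],[-3,1,0,0],[2,0,1,0],[3,0,-3,1]] U=[[-1,-1,4,-3],[0,-4,-2,2],[0,0,-1,3],[0,0,0,2]]

  r1 -= -3·r0 → [0,-4,-2,2]
  r2 -= 2·r0 → [0,0,-1,3]
  r3 -= 3·r0 → [0,0,3,-7]
  r2 -= 0·r1 → [0,0,-1,3]
  r3 -= 0·r1 → [0,0,3,-7]
  r3 -= -3·r2 → [0,0,0,2]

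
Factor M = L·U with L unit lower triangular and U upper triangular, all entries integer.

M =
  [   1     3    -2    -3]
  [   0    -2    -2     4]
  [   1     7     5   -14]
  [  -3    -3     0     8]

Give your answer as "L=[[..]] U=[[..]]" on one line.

L=[[1,0,0,0],[0,1,0,0],[1,-2,1,0],[-3,-3,-4,1]] U=[[1,3,-2,-3],[0,-2,-2,4],[0,0,3,-3],[0,0,0,-1]]

  R1 -= 0·R0 → [0,-2,-2,4]
  R2 -= 1·R0 → [0,4,7,-11]
  R3 -= -3·R0 → [0,6,-6,-1]
  R2 -= -2·R1 → [0,0,3,-3]
  R3 -= -3·R1 → [0,0,-12,11]
  R3 -= -4·R2 → [0,0,0,-1]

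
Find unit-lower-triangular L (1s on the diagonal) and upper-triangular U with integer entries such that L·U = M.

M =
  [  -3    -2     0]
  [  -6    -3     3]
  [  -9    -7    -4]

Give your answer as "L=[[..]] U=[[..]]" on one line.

L=[[1,0,0],[2,1,0],[3,-1,1]] U=[[-3,-2,0],[0,1,3],[0,0,-1]]

  row1 -= 2·row0 → [0,1,3]
  row2 -= 3·row0 → [0,-1,-4]
  row2 -= -1·row1 → [0,0,-1]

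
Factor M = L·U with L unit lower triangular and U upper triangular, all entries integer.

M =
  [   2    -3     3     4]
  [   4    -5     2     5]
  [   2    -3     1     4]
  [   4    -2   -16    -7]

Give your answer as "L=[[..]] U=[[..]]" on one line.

  R1 -= 2·R0 → [0,1,-4,-3]
  R2 -= 1·R0 → [0,0,-2,0]
  R3 -= 2·R0 → [0,4,-22,-15]
  R2 -= 0·R1 → [0,0,-2,0]
  R3 -= 4·R1 → [0,0,-6,-3]
  R3 -= 3·R2 → [0,0,0,-3]

L=[[1,0,0,0],[2,1,0,0],[1,0,1,0],[2,4,3,1]] U=[[2,-3,3,4],[0,1,-4,-3],[0,0,-2,0],[0,0,0,-3]]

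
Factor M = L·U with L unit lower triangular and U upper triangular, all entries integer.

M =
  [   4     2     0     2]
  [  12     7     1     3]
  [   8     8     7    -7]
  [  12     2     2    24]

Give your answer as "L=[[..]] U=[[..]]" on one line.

  r1 -= 3·r0 → [0,1,1,-3]
  r2 -= 2·r0 → [0,4,7,-11]
  r3 -= 3·r0 → [0,-4,2,18]
  r2 -= 4·r1 → [0,0,3,1]
  r3 -= -4·r1 → [0,0,6,6]
  r3 -= 2·r2 → [0,0,0,4]

L=[[1,0,0,0],[3,1,0,0],[2,4,1,0],[3,-4,2,1]] U=[[4,2,0,2],[0,1,1,-3],[0,0,3,1],[0,0,0,4]]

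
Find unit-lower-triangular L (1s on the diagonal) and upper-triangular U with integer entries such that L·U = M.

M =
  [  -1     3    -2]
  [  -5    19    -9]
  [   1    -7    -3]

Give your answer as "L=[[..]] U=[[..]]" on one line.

  R1 -= 5·R0 → [0,4,1]
  R2 -= -1·R0 → [0,-4,-5]
  R2 -= -1·R1 → [0,0,-4]

L=[[1,0,0],[5,1,0],[-1,-1,1]] U=[[-1,3,-2],[0,4,1],[0,0,-4]]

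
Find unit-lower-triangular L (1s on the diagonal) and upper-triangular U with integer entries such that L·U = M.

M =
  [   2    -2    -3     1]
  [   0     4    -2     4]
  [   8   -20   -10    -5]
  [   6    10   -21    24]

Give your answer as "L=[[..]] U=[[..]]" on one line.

L=[[1,0,0,0],[0,1,0,0],[4,-3,1,0],[3,4,1,1]] U=[[2,-2,-3,1],[0,4,-2,4],[0,0,-4,3],[0,0,0,2]]

  row1 -= 0·row0 → [0,4,-2,4]
  row2 -= 4·row0 → [0,-12,2,-9]
  row3 -= 3·row0 → [0,16,-12,21]
  row2 -= -3·row1 → [0,0,-4,3]
  row3 -= 4·row1 → [0,0,-4,5]
  row3 -= 1·row2 → [0,0,0,2]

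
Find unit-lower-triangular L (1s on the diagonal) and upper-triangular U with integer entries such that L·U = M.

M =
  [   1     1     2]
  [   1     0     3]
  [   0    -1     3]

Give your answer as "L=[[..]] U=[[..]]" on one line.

  R1 -= 1·R0 → [0,-1,1]
  R2 -= 0·R0 → [0,-1,3]
  R2 -= 1·R1 → [0,0,2]

L=[[1,0,0],[1,1,0],[0,1,1]] U=[[1,1,2],[0,-1,1],[0,0,2]]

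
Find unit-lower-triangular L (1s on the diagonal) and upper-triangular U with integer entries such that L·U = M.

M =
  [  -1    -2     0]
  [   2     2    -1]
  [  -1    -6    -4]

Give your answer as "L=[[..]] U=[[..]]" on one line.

L=[[1,0,0],[-2,1,0],[1,2,1]] U=[[-1,-2,0],[0,-2,-1],[0,0,-2]]

  r1 -= -2·r0 → [0,-2,-1]
  r2 -= 1·r0 → [0,-4,-4]
  r2 -= 2·r1 → [0,0,-2]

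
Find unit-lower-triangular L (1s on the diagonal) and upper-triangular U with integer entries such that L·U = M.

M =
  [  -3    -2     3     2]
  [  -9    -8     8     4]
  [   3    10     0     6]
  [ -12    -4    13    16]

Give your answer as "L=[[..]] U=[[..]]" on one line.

  r1 -= 3·r0 → [0,-2,-1,-2]
  r2 -= -1·r0 → [0,8,3,8]
  r3 -= 4·r0 → [0,4,1,8]
  r2 -= -4·r1 → [0,0,-1,0]
  r3 -= -2·r1 → [0,0,-1,4]
  r3 -= 1·r2 → [0,0,0,4]

L=[[1,0,0,0],[3,1,0,0],[-1,-4,1,0],[4,-2,1,1]] U=[[-3,-2,3,2],[0,-2,-1,-2],[0,0,-1,0],[0,0,0,4]]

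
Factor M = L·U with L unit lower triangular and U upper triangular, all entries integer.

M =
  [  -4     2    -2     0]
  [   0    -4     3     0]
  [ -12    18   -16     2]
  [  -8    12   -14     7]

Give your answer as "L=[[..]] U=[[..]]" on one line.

  row1 -= 0·row0 → [0,-4,3,0]
  row2 -= 3·row0 → [0,12,-10,2]
  row3 -= 2·row0 → [0,8,-10,7]
  row2 -= -3·row1 → [0,0,-1,2]
  row3 -= -2·row1 → [0,0,-4,7]
  row3 -= 4·row2 → [0,0,0,-1]

L=[[1,0,0,0],[0,1,0,0],[3,-3,1,0],[2,-2,4,1]] U=[[-4,2,-2,0],[0,-4,3,0],[0,0,-1,2],[0,0,0,-1]]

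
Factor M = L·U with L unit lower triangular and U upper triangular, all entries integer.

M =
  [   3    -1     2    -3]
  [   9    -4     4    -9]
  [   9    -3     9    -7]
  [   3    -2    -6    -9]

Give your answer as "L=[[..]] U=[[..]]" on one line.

  row1 -= 3·row0 → [0,-1,-2,0]
  row2 -= 3·row0 → [0,0,3,2]
  row3 -= 1·row0 → [0,-1,-8,-6]
  row2 -= 0·row1 → [0,0,3,2]
  row3 -= 1·row1 → [0,0,-6,-6]
  row3 -= -2·row2 → [0,0,0,-2]

L=[[1,0,0,0],[3,1,0,0],[3,0,1,0],[1,1,-2,1]] U=[[3,-1,2,-3],[0,-1,-2,0],[0,0,3,2],[0,0,0,-2]]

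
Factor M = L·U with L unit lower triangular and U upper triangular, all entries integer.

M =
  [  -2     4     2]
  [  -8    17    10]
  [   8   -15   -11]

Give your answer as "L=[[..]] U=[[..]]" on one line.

  row1 -= 4·row0 → [0,1,2]
  row2 -= -4·row0 → [0,1,-3]
  row2 -= 1·row1 → [0,0,-5]

L=[[1,0,0],[4,1,0],[-4,1,1]] U=[[-2,4,2],[0,1,2],[0,0,-5]]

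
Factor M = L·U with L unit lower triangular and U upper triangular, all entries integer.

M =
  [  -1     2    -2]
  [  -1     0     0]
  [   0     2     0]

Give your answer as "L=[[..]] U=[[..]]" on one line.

L=[[1,0,0],[1,1,0],[0,-1,1]] U=[[-1,2,-2],[0,-2,2],[0,0,2]]

  R1 -= 1·R0 → [0,-2,2]
  R2 -= 0·R0 → [0,2,0]
  R2 -= -1·R1 → [0,0,2]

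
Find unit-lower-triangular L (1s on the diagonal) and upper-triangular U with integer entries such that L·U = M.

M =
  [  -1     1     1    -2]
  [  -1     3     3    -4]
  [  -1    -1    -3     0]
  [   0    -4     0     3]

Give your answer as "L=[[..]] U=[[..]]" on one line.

L=[[1,0,0,0],[1,1,0,0],[1,-1,1,0],[0,-2,-2,1]] U=[[-1,1,1,-2],[0,2,2,-2],[0,0,-2,0],[0,0,0,-1]]

  r1 -= 1·r0 → [0,2,2,-2]
  r2 -= 1·r0 → [0,-2,-4,2]
  r3 -= 0·r0 → [0,-4,0,3]
  r2 -= -1·r1 → [0,0,-2,0]
  r3 -= -2·r1 → [0,0,4,-1]
  r3 -= -2·r2 → [0,0,0,-1]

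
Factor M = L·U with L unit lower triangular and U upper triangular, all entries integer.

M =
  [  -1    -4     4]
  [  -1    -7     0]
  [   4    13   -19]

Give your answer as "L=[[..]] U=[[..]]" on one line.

L=[[1,0,0],[1,1,0],[-4,1,1]] U=[[-1,-4,4],[0,-3,-4],[0,0,1]]

  row1 -= 1·row0 → [0,-3,-4]
  row2 -= -4·row0 → [0,-3,-3]
  row2 -= 1·row1 → [0,0,1]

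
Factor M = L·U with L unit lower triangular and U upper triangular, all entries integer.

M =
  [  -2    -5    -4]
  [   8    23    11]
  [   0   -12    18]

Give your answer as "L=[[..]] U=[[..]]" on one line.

  R1 -= -4·R0 → [0,3,-5]
  R2 -= 0·R0 → [0,-12,18]
  R2 -= -4·R1 → [0,0,-2]

L=[[1,0,0],[-4,1,0],[0,-4,1]] U=[[-2,-5,-4],[0,3,-5],[0,0,-2]]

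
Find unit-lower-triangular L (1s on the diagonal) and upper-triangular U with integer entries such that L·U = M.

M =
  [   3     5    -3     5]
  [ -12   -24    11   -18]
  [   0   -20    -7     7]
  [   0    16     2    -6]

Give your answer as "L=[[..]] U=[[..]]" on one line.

  R1 -= -4·R0 → [0,-4,-1,2]
  R2 -= 0·R0 → [0,-20,-7,7]
  R3 -= 0·R0 → [0,16,2,-6]
  R2 -= 5·R1 → [0,0,-2,-3]
  R3 -= -4·R1 → [0,0,-2,2]
  R3 -= 1·R2 → [0,0,0,5]

L=[[1,0,0,0],[-4,1,0,0],[0,5,1,0],[0,-4,1,1]] U=[[3,5,-3,5],[0,-4,-1,2],[0,0,-2,-3],[0,0,0,5]]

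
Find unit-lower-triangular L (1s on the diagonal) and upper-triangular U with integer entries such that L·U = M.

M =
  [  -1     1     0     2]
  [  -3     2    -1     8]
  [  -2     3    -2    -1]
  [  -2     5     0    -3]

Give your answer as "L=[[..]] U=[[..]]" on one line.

  r1 -= 3·r0 → [0,-1,-1,2]
  r2 -= 2·r0 → [0,1,-2,-5]
  r3 -= 2·r0 → [0,3,0,-7]
  r2 -= -1·r1 → [0,0,-3,-3]
  r3 -= -3·r1 → [0,0,-3,-1]
  r3 -= 1·r2 → [0,0,0,2]

L=[[1,0,0,0],[3,1,0,0],[2,-1,1,0],[2,-3,1,1]] U=[[-1,1,0,2],[0,-1,-1,2],[0,0,-3,-3],[0,0,0,2]]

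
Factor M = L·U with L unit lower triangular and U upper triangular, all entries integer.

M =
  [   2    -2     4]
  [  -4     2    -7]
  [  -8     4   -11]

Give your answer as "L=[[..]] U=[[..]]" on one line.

  r1 -= -2·r0 → [0,-2,1]
  r2 -= -4·r0 → [0,-4,5]
  r2 -= 2·r1 → [0,0,3]

L=[[1,0,0],[-2,1,0],[-4,2,1]] U=[[2,-2,4],[0,-2,1],[0,0,3]]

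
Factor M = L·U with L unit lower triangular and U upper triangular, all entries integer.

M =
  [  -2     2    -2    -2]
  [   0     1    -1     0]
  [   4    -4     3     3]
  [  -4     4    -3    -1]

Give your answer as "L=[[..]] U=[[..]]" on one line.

  row1 -= 0·row0 → [0,1,-1,0]
  row2 -= -2·row0 → [0,0,-1,-1]
  row3 -= 2·row0 → [0,0,1,3]
  row2 -= 0·row1 → [0,0,-1,-1]
  row3 -= 0·row1 → [0,0,1,3]
  row3 -= -1·row2 → [0,0,0,2]

L=[[1,0,0,0],[0,1,0,0],[-2,0,1,0],[2,0,-1,1]] U=[[-2,2,-2,-2],[0,1,-1,0],[0,0,-1,-1],[0,0,0,2]]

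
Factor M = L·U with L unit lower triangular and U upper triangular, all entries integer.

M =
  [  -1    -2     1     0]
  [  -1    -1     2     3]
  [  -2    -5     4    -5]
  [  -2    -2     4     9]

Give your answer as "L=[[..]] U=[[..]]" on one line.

  R1 -= 1·R0 → [0,1,1,3]
  R2 -= 2·R0 → [0,-1,2,-5]
  R3 -= 2·R0 → [0,2,2,9]
  R2 -= -1·R1 → [0,0,3,-2]
  R3 -= 2·R1 → [0,0,0,3]
  R3 -= 0·R2 → [0,0,0,3]

L=[[1,0,0,0],[1,1,0,0],[2,-1,1,0],[2,2,0,1]] U=[[-1,-2,1,0],[0,1,1,3],[0,0,3,-2],[0,0,0,3]]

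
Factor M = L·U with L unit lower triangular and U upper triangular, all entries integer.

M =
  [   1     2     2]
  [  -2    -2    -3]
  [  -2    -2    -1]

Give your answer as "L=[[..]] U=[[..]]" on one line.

L=[[1,0,0],[-2,1,0],[-2,1,1]] U=[[1,2,2],[0,2,1],[0,0,2]]

  r1 -= -2·r0 → [0,2,1]
  r2 -= -2·r0 → [0,2,3]
  r2 -= 1·r1 → [0,0,2]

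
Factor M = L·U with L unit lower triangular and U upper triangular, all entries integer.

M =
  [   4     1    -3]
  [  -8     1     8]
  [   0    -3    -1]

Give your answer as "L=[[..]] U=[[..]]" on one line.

  r1 -= -2·r0 → [0,3,2]
  r2 -= 0·r0 → [0,-3,-1]
  r2 -= -1·r1 → [0,0,1]

L=[[1,0,0],[-2,1,0],[0,-1,1]] U=[[4,1,-3],[0,3,2],[0,0,1]]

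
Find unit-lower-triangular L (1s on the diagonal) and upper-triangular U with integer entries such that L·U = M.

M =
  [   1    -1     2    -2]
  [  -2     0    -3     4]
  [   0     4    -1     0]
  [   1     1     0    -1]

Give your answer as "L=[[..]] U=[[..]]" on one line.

  row1 -= -2·row0 → [0,-2,1,0]
  row2 -= 0·row0 → [0,4,-1,0]
  row3 -= 1·row0 → [0,2,-2,1]
  row2 -= -2·row1 → [0,0,1,0]
  row3 -= -1·row1 → [0,0,-1,1]
  row3 -= -1·row2 → [0,0,0,1]

L=[[1,0,0,0],[-2,1,0,0],[0,-2,1,0],[1,-1,-1,1]] U=[[1,-1,2,-2],[0,-2,1,0],[0,0,1,0],[0,0,0,1]]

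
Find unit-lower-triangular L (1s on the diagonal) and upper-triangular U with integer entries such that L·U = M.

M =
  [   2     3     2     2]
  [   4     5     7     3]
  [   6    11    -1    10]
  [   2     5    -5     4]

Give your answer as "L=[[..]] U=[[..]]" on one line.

L=[[1,0,0,0],[2,1,0,0],[3,-2,1,0],[1,-2,1,1]] U=[[2,3,2,2],[0,-1,3,-1],[0,0,-1,2],[0,0,0,-2]]

  R1 -= 2·R0 → [0,-1,3,-1]
  R2 -= 3·R0 → [0,2,-7,4]
  R3 -= 1·R0 → [0,2,-7,2]
  R2 -= -2·R1 → [0,0,-1,2]
  R3 -= -2·R1 → [0,0,-1,0]
  R3 -= 1·R2 → [0,0,0,-2]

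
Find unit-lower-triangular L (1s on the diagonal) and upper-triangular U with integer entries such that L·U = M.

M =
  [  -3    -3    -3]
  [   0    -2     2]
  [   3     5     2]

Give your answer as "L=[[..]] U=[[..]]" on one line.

L=[[1,0,0],[0,1,0],[-1,-1,1]] U=[[-3,-3,-3],[0,-2,2],[0,0,1]]

  row1 -= 0·row0 → [0,-2,2]
  row2 -= -1·row0 → [0,2,-1]
  row2 -= -1·row1 → [0,0,1]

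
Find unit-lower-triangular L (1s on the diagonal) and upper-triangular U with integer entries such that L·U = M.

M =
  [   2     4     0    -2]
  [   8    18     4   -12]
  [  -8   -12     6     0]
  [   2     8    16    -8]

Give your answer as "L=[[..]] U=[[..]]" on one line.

  r1 -= 4·r0 → [0,2,4,-4]
  r2 -= -4·r0 → [0,4,6,-8]
  r3 -= 1·r0 → [0,4,16,-6]
  r2 -= 2·r1 → [0,0,-2,0]
  r3 -= 2·r1 → [0,0,8,2]
  r3 -= -4·r2 → [0,0,0,2]

L=[[1,0,0,0],[4,1,0,0],[-4,2,1,0],[1,2,-4,1]] U=[[2,4,0,-2],[0,2,4,-4],[0,0,-2,0],[0,0,0,2]]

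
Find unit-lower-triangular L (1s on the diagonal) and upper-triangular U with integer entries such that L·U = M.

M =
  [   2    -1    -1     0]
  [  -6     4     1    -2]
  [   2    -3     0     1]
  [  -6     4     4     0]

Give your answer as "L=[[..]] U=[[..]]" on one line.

L=[[1,0,0,0],[-3,1,0,0],[1,-2,1,0],[-3,1,-1,1]] U=[[2,-1,-1,0],[0,1,-2,-2],[0,0,-3,-3],[0,0,0,-1]]

  r1 -= -3·r0 → [0,1,-2,-2]
  r2 -= 1·r0 → [0,-2,1,1]
  r3 -= -3·r0 → [0,1,1,0]
  r2 -= -2·r1 → [0,0,-3,-3]
  r3 -= 1·r1 → [0,0,3,2]
  r3 -= -1·r2 → [0,0,0,-1]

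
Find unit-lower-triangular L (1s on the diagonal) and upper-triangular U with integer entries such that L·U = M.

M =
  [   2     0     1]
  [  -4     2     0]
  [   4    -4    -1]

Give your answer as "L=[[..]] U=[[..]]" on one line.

  R1 -= -2·R0 → [0,2,2]
  R2 -= 2·R0 → [0,-4,-3]
  R2 -= -2·R1 → [0,0,1]

L=[[1,0,0],[-2,1,0],[2,-2,1]] U=[[2,0,1],[0,2,2],[0,0,1]]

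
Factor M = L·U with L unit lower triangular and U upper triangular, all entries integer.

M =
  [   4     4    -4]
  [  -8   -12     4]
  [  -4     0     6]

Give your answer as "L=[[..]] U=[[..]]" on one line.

L=[[1,0,0],[-2,1,0],[-1,-1,1]] U=[[4,4,-4],[0,-4,-4],[0,0,-2]]

  row1 -= -2·row0 → [0,-4,-4]
  row2 -= -1·row0 → [0,4,2]
  row2 -= -1·row1 → [0,0,-2]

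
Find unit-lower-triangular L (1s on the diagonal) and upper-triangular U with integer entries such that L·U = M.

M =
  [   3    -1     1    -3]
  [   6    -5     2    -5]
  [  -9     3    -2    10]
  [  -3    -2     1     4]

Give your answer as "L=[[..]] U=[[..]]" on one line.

L=[[1,0,0,0],[2,1,0,0],[-3,0,1,0],[-1,1,2,1]] U=[[3,-1,1,-3],[0,-3,0,1],[0,0,1,1],[0,0,0,-2]]

  r1 -= 2·r0 → [0,-3,0,1]
  r2 -= -3·r0 → [0,0,1,1]
  r3 -= -1·r0 → [0,-3,2,1]
  r2 -= 0·r1 → [0,0,1,1]
  r3 -= 1·r1 → [0,0,2,0]
  r3 -= 2·r2 → [0,0,0,-2]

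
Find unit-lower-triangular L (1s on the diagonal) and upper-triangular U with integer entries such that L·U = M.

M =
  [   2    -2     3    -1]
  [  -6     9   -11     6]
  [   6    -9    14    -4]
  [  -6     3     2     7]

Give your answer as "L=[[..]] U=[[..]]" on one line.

L=[[1,0,0,0],[-3,1,0,0],[3,-1,1,0],[-3,-1,3,1]] U=[[2,-2,3,-1],[0,3,-2,3],[0,0,3,2],[0,0,0,1]]

  R1 -= -3·R0 → [0,3,-2,3]
  R2 -= 3·R0 → [0,-3,5,-1]
  R3 -= -3·R0 → [0,-3,11,4]
  R2 -= -1·R1 → [0,0,3,2]
  R3 -= -1·R1 → [0,0,9,7]
  R3 -= 3·R2 → [0,0,0,1]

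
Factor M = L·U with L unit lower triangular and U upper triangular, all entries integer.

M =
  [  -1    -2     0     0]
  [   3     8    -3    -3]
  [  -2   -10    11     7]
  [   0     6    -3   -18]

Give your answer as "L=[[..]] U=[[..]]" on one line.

  R1 -= -3·R0 → [0,2,-3,-3]
  R2 -= 2·R0 → [0,-6,11,7]
  R3 -= 0·R0 → [0,6,-3,-18]
  R2 -= -3·R1 → [0,0,2,-2]
  R3 -= 3·R1 → [0,0,6,-9]
  R3 -= 3·R2 → [0,0,0,-3]

L=[[1,0,0,0],[-3,1,0,0],[2,-3,1,0],[0,3,3,1]] U=[[-1,-2,0,0],[0,2,-3,-3],[0,0,2,-2],[0,0,0,-3]]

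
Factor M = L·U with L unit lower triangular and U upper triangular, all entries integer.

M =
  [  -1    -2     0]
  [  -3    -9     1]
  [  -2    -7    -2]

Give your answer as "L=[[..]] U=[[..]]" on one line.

  r1 -= 3·r0 → [0,-3,1]
  r2 -= 2·r0 → [0,-3,-2]
  r2 -= 1·r1 → [0,0,-3]

L=[[1,0,0],[3,1,0],[2,1,1]] U=[[-1,-2,0],[0,-3,1],[0,0,-3]]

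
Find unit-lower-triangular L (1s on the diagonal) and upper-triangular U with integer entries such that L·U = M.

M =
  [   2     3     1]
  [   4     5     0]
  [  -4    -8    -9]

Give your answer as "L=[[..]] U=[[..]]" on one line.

  r1 -= 2·r0 → [0,-1,-2]
  r2 -= -2·r0 → [0,-2,-7]
  r2 -= 2·r1 → [0,0,-3]

L=[[1,0,0],[2,1,0],[-2,2,1]] U=[[2,3,1],[0,-1,-2],[0,0,-3]]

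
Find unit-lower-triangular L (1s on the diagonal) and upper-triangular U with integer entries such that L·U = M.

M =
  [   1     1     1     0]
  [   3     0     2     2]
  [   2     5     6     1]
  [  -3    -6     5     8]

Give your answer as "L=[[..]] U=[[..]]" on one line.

  R1 -= 3·R0 → [0,-3,-1,2]
  R2 -= 2·R0 → [0,3,4,1]
  R3 -= -3·R0 → [0,-3,8,8]
  R2 -= -1·R1 → [0,0,3,3]
  R3 -= 1·R1 → [0,0,9,6]
  R3 -= 3·R2 → [0,0,0,-3]

L=[[1,0,0,0],[3,1,0,0],[2,-1,1,0],[-3,1,3,1]] U=[[1,1,1,0],[0,-3,-1,2],[0,0,3,3],[0,0,0,-3]]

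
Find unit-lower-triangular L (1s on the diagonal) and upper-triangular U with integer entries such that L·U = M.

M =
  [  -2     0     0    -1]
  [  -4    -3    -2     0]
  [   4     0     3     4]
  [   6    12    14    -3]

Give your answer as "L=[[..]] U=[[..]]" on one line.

L=[[1,0,0,0],[2,1,0,0],[-2,0,1,0],[-3,-4,2,1]] U=[[-2,0,0,-1],[0,-3,-2,2],[0,0,3,2],[0,0,0,-2]]

  R1 -= 2·R0 → [0,-3,-2,2]
  R2 -= -2·R0 → [0,0,3,2]
  R3 -= -3·R0 → [0,12,14,-6]
  R2 -= 0·R1 → [0,0,3,2]
  R3 -= -4·R1 → [0,0,6,2]
  R3 -= 2·R2 → [0,0,0,-2]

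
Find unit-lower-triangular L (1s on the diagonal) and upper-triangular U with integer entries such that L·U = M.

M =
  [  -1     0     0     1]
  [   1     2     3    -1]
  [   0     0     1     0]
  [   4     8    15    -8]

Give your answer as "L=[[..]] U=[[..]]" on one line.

  r1 -= -1·r0 → [0,2,3,0]
  r2 -= 0·r0 → [0,0,1,0]
  r3 -= -4·r0 → [0,8,15,-4]
  r2 -= 0·r1 → [0,0,1,0]
  r3 -= 4·r1 → [0,0,3,-4]
  r3 -= 3·r2 → [0,0,0,-4]

L=[[1,0,0,0],[-1,1,0,0],[0,0,1,0],[-4,4,3,1]] U=[[-1,0,0,1],[0,2,3,0],[0,0,1,0],[0,0,0,-4]]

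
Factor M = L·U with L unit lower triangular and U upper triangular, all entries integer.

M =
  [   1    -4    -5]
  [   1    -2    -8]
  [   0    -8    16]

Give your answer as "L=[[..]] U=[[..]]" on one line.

L=[[1,0,0],[1,1,0],[0,-4,1]] U=[[1,-4,-5],[0,2,-3],[0,0,4]]

  r1 -= 1·r0 → [0,2,-3]
  r2 -= 0·r0 → [0,-8,16]
  r2 -= -4·r1 → [0,0,4]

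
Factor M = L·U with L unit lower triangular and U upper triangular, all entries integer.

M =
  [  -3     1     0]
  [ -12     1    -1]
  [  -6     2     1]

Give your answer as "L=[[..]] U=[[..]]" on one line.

L=[[1,0,0],[4,1,0],[2,0,1]] U=[[-3,1,0],[0,-3,-1],[0,0,1]]

  r1 -= 4·r0 → [0,-3,-1]
  r2 -= 2·r0 → [0,0,1]
  r2 -= 0·r1 → [0,0,1]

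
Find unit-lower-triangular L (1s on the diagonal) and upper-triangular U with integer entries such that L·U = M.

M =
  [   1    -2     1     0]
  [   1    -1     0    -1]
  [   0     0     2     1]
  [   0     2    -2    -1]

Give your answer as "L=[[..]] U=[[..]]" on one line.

  row1 -= 1·row0 → [0,1,-1,-1]
  row2 -= 0·row0 → [0,0,2,1]
  row3 -= 0·row0 → [0,2,-2,-1]
  row2 -= 0·row1 → [0,0,2,1]
  row3 -= 2·row1 → [0,0,0,1]
  row3 -= 0·row2 → [0,0,0,1]

L=[[1,0,0,0],[1,1,0,0],[0,0,1,0],[0,2,0,1]] U=[[1,-2,1,0],[0,1,-1,-1],[0,0,2,1],[0,0,0,1]]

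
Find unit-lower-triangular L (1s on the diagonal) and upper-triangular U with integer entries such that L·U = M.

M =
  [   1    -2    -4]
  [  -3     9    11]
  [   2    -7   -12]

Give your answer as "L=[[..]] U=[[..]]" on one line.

  R1 -= -3·R0 → [0,3,-1]
  R2 -= 2·R0 → [0,-3,-4]
  R2 -= -1·R1 → [0,0,-5]

L=[[1,0,0],[-3,1,0],[2,-1,1]] U=[[1,-2,-4],[0,3,-1],[0,0,-5]]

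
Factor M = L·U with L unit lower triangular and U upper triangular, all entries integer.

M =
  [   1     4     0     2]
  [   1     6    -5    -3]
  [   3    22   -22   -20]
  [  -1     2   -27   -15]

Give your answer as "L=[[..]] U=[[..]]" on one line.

L=[[1,0,0,0],[1,1,0,0],[3,5,1,0],[-1,3,-4,1]] U=[[1,4,0,2],[0,2,-5,-5],[0,0,3,-1],[0,0,0,-2]]

  row1 -= 1·row0 → [0,2,-5,-5]
  row2 -= 3·row0 → [0,10,-22,-26]
  row3 -= -1·row0 → [0,6,-27,-13]
  row2 -= 5·row1 → [0,0,3,-1]
  row3 -= 3·row1 → [0,0,-12,2]
  row3 -= -4·row2 → [0,0,0,-2]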